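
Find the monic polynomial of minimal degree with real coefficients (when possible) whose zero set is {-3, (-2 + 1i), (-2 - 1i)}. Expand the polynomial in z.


The polynomial is p(z) = ∏_{α ∈ S} (z − α), where S = {-3, (-2 + 1i), (-2 - 1i)}.
Expanding the product yields: p(z) = z^3 + 7·z^2 + 17·z + 15.
Note conjugate pairs combine to real quadratics: (z − (-2+1i))(z − (-2−1i)) = z² + 4z + 5.
The resulting polynomial has degree 3 and real coefficients as required.

p(z) = z^3 + 7·z^2 + 17·z + 15.


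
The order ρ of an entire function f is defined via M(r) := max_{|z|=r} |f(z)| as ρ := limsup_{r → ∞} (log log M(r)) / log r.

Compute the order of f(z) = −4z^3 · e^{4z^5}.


M(r) = max_{|z|=r} |-4|·|z|^3·|e^{4z^5}| = 4·r^3 · e^{4r^5} (the factors attain their maxima compatibly on |z|=r). Then log M(r) = log 4 + 3·log r + 4r^5, dominated by the last term, so log log M(r) ~ 5·log r. The polynomial factor -4z^3 contributes only a log r term and does not affect the order. ρ = 5.
Therefore ρ = 5.

Order ρ = 5.


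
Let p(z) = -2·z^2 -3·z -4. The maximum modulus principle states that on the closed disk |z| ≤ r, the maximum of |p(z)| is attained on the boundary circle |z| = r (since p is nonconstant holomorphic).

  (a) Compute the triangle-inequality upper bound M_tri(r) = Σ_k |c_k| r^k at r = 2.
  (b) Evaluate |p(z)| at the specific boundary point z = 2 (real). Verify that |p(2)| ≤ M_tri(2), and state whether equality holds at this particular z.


Coefficients: c_0 = -4, c_1 = -3, c_2 = -2. Radius r = 2.
Part (a). Triangle bound: M_tri(r) = Σ_k |c_k| r^k
  = |-4|·2^0 + |-3|·2^1 + |-2|·2^2
  = 4 + 6 + 8 = 18.
This bounds M(r) := max_{|z|=r} |p(z)| from above; equality holds iff all terms c_k z^k can be made to align in phase at a single z on |z|=r.
Part (b). At z = 2 (real, on the circle |z| = r):
  p(2) = (-4)·2^0 + (-3)·2^1 + (-2)·2^2 = -18.
  |p(2)| = 18.
Since all nonzero coefficients share the same sign, |p(2)| = 18 = M_tri(2); the triangle bound is attained at z = 2, so in fact M(r) = 18.

M_tri(2) = 18; |p(2)| = 18; equality at z=2: yes.


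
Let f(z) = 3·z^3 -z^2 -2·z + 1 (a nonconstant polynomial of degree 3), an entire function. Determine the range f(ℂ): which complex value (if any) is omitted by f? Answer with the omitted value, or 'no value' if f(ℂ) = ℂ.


Little Picard bounds the complement of f(ℂ) to at most one point.
For every w ∈ ℂ, the equation p(z) − w = 0 is a nonconstant polynomial in z and hence has at least one root by the fundamental theorem of algebra. So p is surjective onto ℂ, omitting no value.

Omitted value: no value.


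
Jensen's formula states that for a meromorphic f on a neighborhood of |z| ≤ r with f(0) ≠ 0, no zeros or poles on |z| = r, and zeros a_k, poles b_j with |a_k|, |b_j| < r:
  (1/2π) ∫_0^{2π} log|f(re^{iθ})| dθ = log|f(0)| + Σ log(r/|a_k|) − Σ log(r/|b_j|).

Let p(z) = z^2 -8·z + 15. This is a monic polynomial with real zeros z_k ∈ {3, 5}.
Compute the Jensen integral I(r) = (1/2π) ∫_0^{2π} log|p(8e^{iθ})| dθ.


Zeros: 3, 5; r = 8.
Inside |z| < r: 3, 5. Outside (|z| ≥ r): ∅.
p(0) = 15, so log|p(0)| = log(15) = 2.7081.
Apply Jensen: I(r) = log|p(0)| + Σ_k log(r/|z_k|), summed over zeros inside |z| < r.
  log(r/|z_k|) for z_k = 3: log(8/3) = 0.9808
  log(r/|z_k|) for z_k = 5: log(8/5) = 0.4700
Sum over inside zeros: 1.4508.
I(r) = log|p(0)| + (inside sum) = 2.7081 + 1.4508 = 4.1589.
Closed form (all zeros inside, monic): I(r) = n·log(r) = 2·log(8) = 4.1589. ✓

I(r) ≈ 4.1589.


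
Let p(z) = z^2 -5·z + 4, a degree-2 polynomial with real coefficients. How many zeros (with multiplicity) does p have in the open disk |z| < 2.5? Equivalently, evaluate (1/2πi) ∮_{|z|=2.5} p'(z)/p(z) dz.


The zeros of p are: 1, 4.
Their magnitudes are: 1, 4.
Zeros with |z| < R = 2.5: 1.
Count = 1.
By the argument principle, (1/2πi) ∮_{|z|=R} p'(z)/p(z) dz equals exactly this count.

Number of zeros inside |z| < 2.5: 1.


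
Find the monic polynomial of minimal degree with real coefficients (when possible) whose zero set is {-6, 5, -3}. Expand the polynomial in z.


The polynomial is p(z) = ∏_{α ∈ S} (z − α), where S = {-6, 5, -3}.
Expanding the product yields: p(z) = z^3 + 4·z^2 -27·z -90.
The resulting polynomial has degree 3 and real coefficients as required.

p(z) = z^3 + 4·z^2 -27·z -90.


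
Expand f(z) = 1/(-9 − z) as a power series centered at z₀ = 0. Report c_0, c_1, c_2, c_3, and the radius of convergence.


Let w = z − z₀, so z = z₀ + w.
Then -9 − z = -9 − (z₀ + w) = (-9 − z₀) − w = -9 − w.
f(z) = 1/(-9 − w) = (1/(-9)) · 1/(1 − w/(-9)) = Σ_{n≥0} w^n / (-9)^(n+1).
So c_n = 1/(-9)^(n+1):
  c_0 = 1/(-9)^1 = -1/9.
  c_1 = 1/(-9)^2 = 1/81.
  c_2 = 1/(-9)^3 = -1/729.
  c_3 = 1/(-9)^4 = 1/6561.
The series is valid for |w/d| < 1, i.e. |z − z₀| < |d|.
Radius of convergence: R = |-9 − z₀| = |-9| = 9 (distance from z₀ to the singularity z = -9).

c_0 = -1/9, c_1 = 1/81, c_2 = -1/729, c_3 = 1/6561; R = 9.


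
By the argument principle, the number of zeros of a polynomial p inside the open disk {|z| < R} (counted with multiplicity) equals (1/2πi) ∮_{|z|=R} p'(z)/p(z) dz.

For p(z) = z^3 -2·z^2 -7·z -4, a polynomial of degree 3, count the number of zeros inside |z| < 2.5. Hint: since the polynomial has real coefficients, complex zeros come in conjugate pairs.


The zeros of p are: -1, -1, 4.
Their magnitudes are: 1, 1, 4.
Zeros with |z| < R = 2.5: -1, -1.
Count = 2.
By the argument principle, (1/2πi) ∮_{|z|=R} p'(z)/p(z) dz equals exactly this count.

Number of zeros inside |z| < 2.5: 2.


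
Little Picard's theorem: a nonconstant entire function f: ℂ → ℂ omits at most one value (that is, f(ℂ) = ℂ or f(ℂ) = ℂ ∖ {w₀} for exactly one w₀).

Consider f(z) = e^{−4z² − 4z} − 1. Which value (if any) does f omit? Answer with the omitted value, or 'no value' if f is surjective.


Little Picard bounds the complement of f(ℂ) to at most one point.
The exponent g(z) = −4z² − 4z is a nonconstant polynomial, hence surjective onto ℂ. So e^{g(z)} takes every value in {e^w : w ∈ ℂ} = ℂ ∖ {0}. Adding -1 shifts the range to ℂ ∖ {-1}. f omits exactly -1.

Omitted value: -1.


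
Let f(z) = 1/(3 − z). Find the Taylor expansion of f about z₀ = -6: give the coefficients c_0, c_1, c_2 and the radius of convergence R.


Let w = z − z₀, so z = z₀ + w.
Then 3 − z = 3 − (z₀ + w) = (3 − z₀) − w = 9 − w.
f(z) = 1/(9 − w) = (1/(9)) · 1/(1 − w/(9)) = Σ_{n≥0} w^n / (9)^(n+1).
So c_n = 1/(9)^(n+1):
  c_0 = 1/(9)^1 = 1/9.
  c_1 = 1/(9)^2 = 1/81.
  c_2 = 1/(9)^3 = 1/729.
The series is valid for |w/d| < 1, i.e. |z − z₀| < |d|.
Radius of convergence: R = |3 − z₀| = |9| = 9 (distance from z₀ to the singularity z = 3).

c_0 = 1/9, c_1 = 1/81, c_2 = 1/729; R = 9.


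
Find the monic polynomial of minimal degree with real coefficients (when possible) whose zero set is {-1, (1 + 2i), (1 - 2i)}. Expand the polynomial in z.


The polynomial is p(z) = ∏_{α ∈ S} (z − α), where S = {-1, (1 + 2i), (1 - 2i)}.
Expanding the product yields: p(z) = z^3 -z^2 + 3·z + 5.
Note conjugate pairs combine to real quadratics: (z − (1+2i))(z − (1−2i)) = z² − 2z + 5.
The resulting polynomial has degree 3 and real coefficients as required.

p(z) = z^3 -z^2 + 3·z + 5.


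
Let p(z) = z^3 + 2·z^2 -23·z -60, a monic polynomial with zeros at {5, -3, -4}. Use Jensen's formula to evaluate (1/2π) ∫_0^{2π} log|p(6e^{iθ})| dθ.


Zeros: -4, -3, 5; r = 6.
Inside |z| < r: -4, -3, 5. Outside (|z| ≥ r): ∅.
p(0) = -60, so log|p(0)| = log(60) = 4.0943.
Apply Jensen: I(r) = log|p(0)| + Σ_k log(r/|z_k|), summed over zeros inside |z| < r.
  log(r/|z_k|) for z_k = 5: log(6/5) = 0.1823
  log(r/|z_k|) for z_k = -3: log(6/3) = 0.6931
  log(r/|z_k|) for z_k = -4: log(6/4) = 0.4055
Sum over inside zeros: 1.2809.
I(r) = log|p(0)| + (inside sum) = 4.0943 + 1.2809 = 5.3753.
Closed form (all zeros inside, monic): I(r) = n·log(r) = 3·log(6) = 5.3753. ✓

I(r) ≈ 5.3753.


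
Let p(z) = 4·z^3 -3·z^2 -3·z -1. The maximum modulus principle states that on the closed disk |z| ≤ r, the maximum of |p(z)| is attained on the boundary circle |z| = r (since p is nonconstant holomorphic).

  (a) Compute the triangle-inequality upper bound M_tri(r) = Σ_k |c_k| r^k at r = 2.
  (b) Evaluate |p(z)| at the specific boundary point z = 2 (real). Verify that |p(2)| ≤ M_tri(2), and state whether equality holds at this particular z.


Coefficients: c_0 = -1, c_1 = -3, c_2 = -3, c_3 = 4. Radius r = 2.
Part (a). Triangle bound: M_tri(r) = Σ_k |c_k| r^k
  = |-1|·2^0 + |-3|·2^1 + |-3|·2^2 + |4|·2^3
  = 1 + 6 + 12 + 32 = 51.
This bounds M(r) := max_{|z|=r} |p(z)| from above; equality holds iff all terms c_k z^k can be made to align in phase at a single z on |z|=r.
Part (b). At z = 2 (real, on the circle |z| = r):
  p(2) = (-1)·2^0 + (-3)·2^1 + (-3)·2^2 + (4)·2^3 = 13.
  |p(2)| = 13.
Check: |p(2)| = 13 ≤ 51 = M_tri(2). ✓ Equality does not hold at z = 2 (the coefficients have mixed signs, so the terms do not all align in phase there).

M_tri(2) = 51; |p(2)| = 13; equality at z=2: no.


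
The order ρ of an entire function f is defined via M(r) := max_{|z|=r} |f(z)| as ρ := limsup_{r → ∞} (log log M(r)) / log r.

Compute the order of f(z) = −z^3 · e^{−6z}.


M(r) = max_{|z|=r} |-1|·|z|^3·|e^{−6z}| = 1·r^3 · e^{6r^1} (the factors attain their maxima compatibly on |z|=r). Then log M(r) = log 1 + 3·log r + 6r^1, dominated by the last term, so log log M(r) ~ 1·log r. The polynomial factor -1z^3 contributes only a log r term and does not affect the order. ρ = 1.
Therefore ρ = 1.

Order ρ = 1.


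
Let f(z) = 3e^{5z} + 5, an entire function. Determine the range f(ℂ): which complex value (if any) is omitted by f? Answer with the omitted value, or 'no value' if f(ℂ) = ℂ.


Little Picard bounds the complement of f(ℂ) to at most one point.
e^{5z} is never zero on ℂ, so 3·e^{5z} takes every value in ℂ ∖ {0}. Adding 5 shifts the range to ℂ ∖ {5}. Thus f omits exactly the value 5.

Omitted value: 5.


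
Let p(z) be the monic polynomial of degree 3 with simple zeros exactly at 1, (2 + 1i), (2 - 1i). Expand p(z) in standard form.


The polynomial is p(z) = ∏_{α ∈ S} (z − α), where S = {1, (2 + 1i), (2 - 1i)}.
Expanding the product yields: p(z) = z^3 -5·z^2 + 9·z -5.
Note conjugate pairs combine to real quadratics: (z − (2+1i))(z − (2−1i)) = z² − 4z + 5.
The resulting polynomial has degree 3 and real coefficients as required.

p(z) = z^3 -5·z^2 + 9·z -5.


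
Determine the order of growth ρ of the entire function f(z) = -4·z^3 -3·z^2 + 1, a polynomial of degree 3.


|f(z)| ≤ Σ|c_k|·r^k = O(r^3) as r → ∞. Polynomial growth is O(e^{r^ε}) for every ε > 0 (since r^3/e^{r^ε} → 0), so ρ ≤ ε for all ε > 0, i.e. ρ = 0. Every nonconstant polynomial has order 0.
Therefore ρ = 0.

Order ρ = 0.


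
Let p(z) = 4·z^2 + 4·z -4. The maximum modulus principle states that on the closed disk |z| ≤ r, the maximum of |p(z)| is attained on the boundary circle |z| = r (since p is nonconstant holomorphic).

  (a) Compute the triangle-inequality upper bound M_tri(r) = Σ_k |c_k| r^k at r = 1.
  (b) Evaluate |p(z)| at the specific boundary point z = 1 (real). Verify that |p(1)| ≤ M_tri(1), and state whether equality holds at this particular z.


Coefficients: c_0 = -4, c_1 = 4, c_2 = 4. Radius r = 1.
Part (a). Triangle bound: M_tri(r) = Σ_k |c_k| r^k
  = |-4|·1^0 + |4|·1^1 + |4|·1^2
  = 4 + 4 + 4 = 12.
This bounds M(r) := max_{|z|=r} |p(z)| from above; equality holds iff all terms c_k z^k can be made to align in phase at a single z on |z|=r.
Part (b). At z = 1 (real, on the circle |z| = r):
  p(1) = (-4)·1^0 + (4)·1^1 + (4)·1^2 = 4.
  |p(1)| = 4.
Check: |p(1)| = 4 ≤ 12 = M_tri(1). ✓ Equality does not hold at z = 1 (the coefficients have mixed signs, so the terms do not all align in phase there).

M_tri(1) = 12; |p(1)| = 4; equality at z=1: no.


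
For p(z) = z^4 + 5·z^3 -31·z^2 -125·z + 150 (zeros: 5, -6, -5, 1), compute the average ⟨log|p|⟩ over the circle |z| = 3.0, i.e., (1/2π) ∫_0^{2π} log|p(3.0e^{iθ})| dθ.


Zeros: -6, -5, 1, 5; r = 3.0.
Inside |z| < r: 1. Outside (|z| ≥ r): -6, -5, 5.
p(0) = 150, so log|p(0)| = log(150) = 5.0106.
Apply Jensen: I(r) = log|p(0)| + Σ_k log(r/|z_k|), summed over zeros inside |z| < r.
  log(r/|z_k|) for z_k = 1: log(3.0/1) = 1.0986
  Outside zeros (-6, -5, 5) contribute nothing to the Jensen sum.
Sum over inside zeros: 1.0986.
I(r) = log|p(0)| + (inside sum) = 5.0106 + 1.0986 = 6.1092.
Note: since some zeros are outside |z| ≤ r, the simplified n·log(r) form does NOT apply — only the inside zeros contribute.

I(r) ≈ 6.1092.


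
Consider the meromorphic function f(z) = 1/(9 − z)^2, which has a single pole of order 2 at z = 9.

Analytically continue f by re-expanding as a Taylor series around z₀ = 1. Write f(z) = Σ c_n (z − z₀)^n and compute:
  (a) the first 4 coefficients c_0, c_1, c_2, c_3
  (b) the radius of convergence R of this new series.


Let w = z − z₀, so z = z₀ + w.
Then 9 − z = 9 − (z₀ + w) = (9 − z₀) − w = 8 − w.
f(z) = 1/(8 − w)^2 = (1/(8)^2) · (1 − w/(8))^{−2}.
By the binomial series (1−u)^{−2} = Σ_{n≥0} C(n+1, 1) u^n for |u|<1, with u = w/(8):
  c_n = C(n+1, 1) / (8)^(n+2).
  c_0 = 1/(8)^2 = 1/64.
  c_1 = 2/(8)^3 = 1/256.
  c_2 = 3/(8)^4 = 3/4096.
  c_3 = 4/(8)^5 = 1/8192.
The series is valid for |w/d| < 1, i.e. |z − z₀| < |d|.
Radius of convergence: R = |9 − z₀| = |8| = 8 (distance from z₀ to the singularity z = 9).

c_0 = 1/64, c_1 = 1/256, c_2 = 3/4096, c_3 = 1/8192; R = 8.


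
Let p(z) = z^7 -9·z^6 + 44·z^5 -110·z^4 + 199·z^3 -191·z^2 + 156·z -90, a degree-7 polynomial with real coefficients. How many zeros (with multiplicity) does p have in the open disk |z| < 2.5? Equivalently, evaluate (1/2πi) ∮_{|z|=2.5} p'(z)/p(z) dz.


The zeros of p are: (1 + 2i), (1 - 2i), (0 + 1i), (0 - 1i), 1, (3 + 3i), (3 - 3i).
Their magnitudes are: 2.236, 2.236, 1, 1, 1, 4.243, 4.243.
Zeros with |z| < R = 2.5: (1 + 2i), (1 - 2i), (0 + 1i), (0 - 1i), 1.
Count = 5.
By the argument principle, (1/2πi) ∮_{|z|=R} p'(z)/p(z) dz equals exactly this count.

Number of zeros inside |z| < 2.5: 5.


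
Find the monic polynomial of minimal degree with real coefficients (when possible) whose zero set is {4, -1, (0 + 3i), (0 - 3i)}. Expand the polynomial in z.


The polynomial is p(z) = ∏_{α ∈ S} (z − α), where S = {4, -1, (0 + 3i), (0 - 3i)}.
Expanding the product yields: p(z) = z^4 -3·z^3 + 5·z^2 -27·z -36.
Note conjugate pairs combine to real quadratics: (z − (0+3i))(z − (0−3i)) = z² + 9.
The resulting polynomial has degree 4 and real coefficients as required.

p(z) = z^4 -3·z^3 + 5·z^2 -27·z -36.


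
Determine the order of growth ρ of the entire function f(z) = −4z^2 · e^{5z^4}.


M(r) = max_{|z|=r} |-4|·|z|^2·|e^{5z^4}| = 4·r^2 · e^{5r^4} (the factors attain their maxima compatibly on |z|=r). Then log M(r) = log 4 + 2·log r + 5r^4, dominated by the last term, so log log M(r) ~ 4·log r. The polynomial factor -4z^2 contributes only a log r term and does not affect the order. ρ = 4.
Therefore ρ = 4.

Order ρ = 4.


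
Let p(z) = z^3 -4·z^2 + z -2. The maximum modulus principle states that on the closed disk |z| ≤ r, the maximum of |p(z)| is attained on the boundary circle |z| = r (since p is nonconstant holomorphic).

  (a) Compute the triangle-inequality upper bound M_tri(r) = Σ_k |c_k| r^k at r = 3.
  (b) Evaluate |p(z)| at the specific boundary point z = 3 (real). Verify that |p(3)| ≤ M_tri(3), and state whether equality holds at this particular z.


Coefficients: c_0 = -2, c_1 = 1, c_2 = -4, c_3 = 1. Radius r = 3.
Part (a). Triangle bound: M_tri(r) = Σ_k |c_k| r^k
  = |-2|·3^0 + |1|·3^1 + |-4|·3^2 + |1|·3^3
  = 2 + 3 + 36 + 27 = 68.
This bounds M(r) := max_{|z|=r} |p(z)| from above; equality holds iff all terms c_k z^k can be made to align in phase at a single z on |z|=r.
Part (b). At z = 3 (real, on the circle |z| = r):
  p(3) = (-2)·3^0 + (1)·3^1 + (-4)·3^2 + (1)·3^3 = -8.
  |p(3)| = 8.
Check: |p(3)| = 8 ≤ 68 = M_tri(3). ✓ Equality does not hold at z = 3 (the coefficients have mixed signs, so the terms do not all align in phase there).

M_tri(3) = 68; |p(3)| = 8; equality at z=3: no.


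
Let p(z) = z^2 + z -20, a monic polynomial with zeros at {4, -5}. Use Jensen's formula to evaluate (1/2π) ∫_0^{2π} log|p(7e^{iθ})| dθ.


Zeros: -5, 4; r = 7.
Inside |z| < r: -5, 4. Outside (|z| ≥ r): ∅.
p(0) = -20, so log|p(0)| = log(20) = 2.9957.
Apply Jensen: I(r) = log|p(0)| + Σ_k log(r/|z_k|), summed over zeros inside |z| < r.
  log(r/|z_k|) for z_k = 4: log(7/4) = 0.5596
  log(r/|z_k|) for z_k = -5: log(7/5) = 0.3365
Sum over inside zeros: 0.8961.
I(r) = log|p(0)| + (inside sum) = 2.9957 + 0.8961 = 3.8918.
Closed form (all zeros inside, monic): I(r) = n·log(r) = 2·log(7) = 3.8918. ✓

I(r) ≈ 3.8918.


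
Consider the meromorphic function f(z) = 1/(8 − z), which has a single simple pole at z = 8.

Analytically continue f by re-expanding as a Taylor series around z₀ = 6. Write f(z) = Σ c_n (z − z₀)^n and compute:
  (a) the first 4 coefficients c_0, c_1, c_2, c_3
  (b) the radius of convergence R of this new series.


Let w = z − z₀, so z = z₀ + w.
Then 8 − z = 8 − (z₀ + w) = (8 − z₀) − w = 2 − w.
f(z) = 1/(2 − w) = (1/(2)) · 1/(1 − w/(2)) = Σ_{n≥0} w^n / (2)^(n+1).
So c_n = 1/(2)^(n+1):
  c_0 = 1/(2)^1 = 1/2.
  c_1 = 1/(2)^2 = 1/4.
  c_2 = 1/(2)^3 = 1/8.
  c_3 = 1/(2)^4 = 1/16.
The series is valid for |w/d| < 1, i.e. |z − z₀| < |d|.
Radius of convergence: R = |8 − z₀| = |2| = 2 (distance from z₀ to the singularity z = 8).

c_0 = 1/2, c_1 = 1/4, c_2 = 1/8, c_3 = 1/16; R = 2.


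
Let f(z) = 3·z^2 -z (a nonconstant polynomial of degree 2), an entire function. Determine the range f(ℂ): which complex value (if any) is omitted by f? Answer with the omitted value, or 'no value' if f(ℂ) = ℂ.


Little Picard bounds the complement of f(ℂ) to at most one point.
For every w ∈ ℂ, the equation p(z) − w = 0 is a nonconstant polynomial in z and hence has at least one root by the fundamental theorem of algebra. So p is surjective onto ℂ, omitting no value.

Omitted value: no value.


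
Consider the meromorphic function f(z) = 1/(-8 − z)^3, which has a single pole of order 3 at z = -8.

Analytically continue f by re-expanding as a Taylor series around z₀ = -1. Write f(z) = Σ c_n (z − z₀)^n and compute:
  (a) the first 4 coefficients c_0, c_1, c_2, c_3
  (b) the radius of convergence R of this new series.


Let w = z − z₀, so z = z₀ + w.
Then -8 − z = -8 − (z₀ + w) = (-8 − z₀) − w = -7 − w.
f(z) = 1/(-7 − w)^3 = (1/(-7)^3) · (1 − w/(-7))^{−3}.
By the binomial series (1−u)^{−3} = Σ_{n≥0} C(n+2, 2) u^n for |u|<1, with u = w/(-7):
  c_n = C(n+2, 2) / (-7)^(n+3).
  c_0 = 1/(-7)^3 = -1/343.
  c_1 = 3/(-7)^4 = 3/2401.
  c_2 = 6/(-7)^5 = -6/16807.
  c_3 = 10/(-7)^6 = 10/117649.
The series is valid for |w/d| < 1, i.e. |z − z₀| < |d|.
Radius of convergence: R = |-8 − z₀| = |-7| = 7 (distance from z₀ to the singularity z = -8).

c_0 = -1/343, c_1 = 3/2401, c_2 = -6/16807, c_3 = 10/117649; R = 7.


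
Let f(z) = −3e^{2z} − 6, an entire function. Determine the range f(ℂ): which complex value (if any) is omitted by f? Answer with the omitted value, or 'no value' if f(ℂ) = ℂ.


Little Picard bounds the complement of f(ℂ) to at most one point.
e^{2z} is never zero on ℂ, so -3·e^{2z} takes every value in ℂ ∖ {0}. Adding -6 shifts the range to ℂ ∖ {-6}. Thus f omits exactly the value -6.

Omitted value: -6.


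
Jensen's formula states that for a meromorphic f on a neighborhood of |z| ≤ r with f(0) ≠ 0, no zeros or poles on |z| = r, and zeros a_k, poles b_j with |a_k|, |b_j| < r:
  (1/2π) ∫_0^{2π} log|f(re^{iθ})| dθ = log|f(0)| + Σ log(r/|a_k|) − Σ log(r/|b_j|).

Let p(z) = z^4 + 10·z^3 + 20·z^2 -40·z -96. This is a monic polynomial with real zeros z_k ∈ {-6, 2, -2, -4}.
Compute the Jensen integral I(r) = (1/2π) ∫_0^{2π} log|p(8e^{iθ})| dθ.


Zeros: -6, -4, -2, 2; r = 8.
Inside |z| < r: -6, -4, -2, 2. Outside (|z| ≥ r): ∅.
p(0) = -96, so log|p(0)| = log(96) = 4.5643.
Apply Jensen: I(r) = log|p(0)| + Σ_k log(r/|z_k|), summed over zeros inside |z| < r.
  log(r/|z_k|) for z_k = -6: log(8/6) = 0.2877
  log(r/|z_k|) for z_k = 2: log(8/2) = 1.3863
  log(r/|z_k|) for z_k = -2: log(8/2) = 1.3863
  log(r/|z_k|) for z_k = -4: log(8/4) = 0.6931
Sum over inside zeros: 3.7534.
I(r) = log|p(0)| + (inside sum) = 4.5643 + 3.7534 = 8.3178.
Closed form (all zeros inside, monic): I(r) = n·log(r) = 4·log(8) = 8.3178. ✓

I(r) ≈ 8.3178.


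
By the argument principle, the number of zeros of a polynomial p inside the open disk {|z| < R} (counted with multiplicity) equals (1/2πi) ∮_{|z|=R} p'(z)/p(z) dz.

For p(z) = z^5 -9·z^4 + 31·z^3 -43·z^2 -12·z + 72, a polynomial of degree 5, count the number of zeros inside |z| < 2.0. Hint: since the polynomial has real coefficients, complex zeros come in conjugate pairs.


The zeros of p are: -1, 3, (2 + 2i), (2 - 2i), 3.
Their magnitudes are: 1, 3, 2.828, 2.828, 3.
Zeros with |z| < R = 2.0: -1.
Count = 1.
By the argument principle, (1/2πi) ∮_{|z|=R} p'(z)/p(z) dz equals exactly this count.

Number of zeros inside |z| < 2.0: 1.


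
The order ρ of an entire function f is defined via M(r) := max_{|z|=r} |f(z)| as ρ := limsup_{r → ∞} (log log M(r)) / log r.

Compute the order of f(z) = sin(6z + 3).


sin(w) is a linear combination of e^{iw} and e^{−iw} (or e^w, e^{−w} in the hyperbolic case), so |sin(w)| ≤ e^{|w|}. With w = 6z + 3, |w| ≤ 6|z| + 3 = 6r + 3 on |z| = r, giving M(r) ≤ e^{6r + 3}, so ρ ≤ 1. On a suitable ray (z = it for sin/cos; z = t for sinh/cosh, t real → ∞), |sin(6z + 3)| grows like e^{6|t|}/2, so ρ ≥ 1. Hence ρ = 1.
Therefore ρ = 1.

Order ρ = 1.


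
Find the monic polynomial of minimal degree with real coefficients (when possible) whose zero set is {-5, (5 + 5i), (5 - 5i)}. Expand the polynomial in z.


The polynomial is p(z) = ∏_{α ∈ S} (z − α), where S = {-5, (5 + 5i), (5 - 5i)}.
Expanding the product yields: p(z) = z^3 -5·z^2 + 250.
Note conjugate pairs combine to real quadratics: (z − (5+5i))(z − (5−5i)) = z² − 10z + 50.
The resulting polynomial has degree 3 and real coefficients as required.

p(z) = z^3 -5·z^2 + 250.


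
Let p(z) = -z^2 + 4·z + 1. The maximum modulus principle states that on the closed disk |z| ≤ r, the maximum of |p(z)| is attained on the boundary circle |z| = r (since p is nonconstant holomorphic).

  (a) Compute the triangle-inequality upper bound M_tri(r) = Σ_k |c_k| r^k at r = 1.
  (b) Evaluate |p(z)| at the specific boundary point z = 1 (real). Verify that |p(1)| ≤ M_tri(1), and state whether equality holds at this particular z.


Coefficients: c_0 = 1, c_1 = 4, c_2 = -1. Radius r = 1.
Part (a). Triangle bound: M_tri(r) = Σ_k |c_k| r^k
  = |1|·1^0 + |4|·1^1 + |-1|·1^2
  = 1 + 4 + 1 = 6.
This bounds M(r) := max_{|z|=r} |p(z)| from above; equality holds iff all terms c_k z^k can be made to align in phase at a single z on |z|=r.
Part (b). At z = 1 (real, on the circle |z| = r):
  p(1) = (1)·1^0 + (4)·1^1 + (-1)·1^2 = 4.
  |p(1)| = 4.
Check: |p(1)| = 4 ≤ 6 = M_tri(1). ✓ Equality does not hold at z = 1 (the coefficients have mixed signs, so the terms do not all align in phase there).

M_tri(1) = 6; |p(1)| = 4; equality at z=1: no.


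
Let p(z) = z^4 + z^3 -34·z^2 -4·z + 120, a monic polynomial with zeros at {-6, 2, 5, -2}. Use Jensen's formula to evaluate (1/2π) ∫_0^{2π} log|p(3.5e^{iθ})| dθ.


Zeros: -6, -2, 2, 5; r = 3.5.
Inside |z| < r: -2, 2. Outside (|z| ≥ r): -6, 5.
p(0) = 120, so log|p(0)| = log(120) = 4.7875.
Apply Jensen: I(r) = log|p(0)| + Σ_k log(r/|z_k|), summed over zeros inside |z| < r.
  log(r/|z_k|) for z_k = 2: log(3.5/2) = 0.5596
  log(r/|z_k|) for z_k = -2: log(3.5/2) = 0.5596
  Outside zeros (-6, 5) contribute nothing to the Jensen sum.
Sum over inside zeros: 1.1192.
I(r) = log|p(0)| + (inside sum) = 4.7875 + 1.1192 = 5.9067.
Note: since some zeros are outside |z| ≤ r, the simplified n·log(r) form does NOT apply — only the inside zeros contribute.

I(r) ≈ 5.9067.


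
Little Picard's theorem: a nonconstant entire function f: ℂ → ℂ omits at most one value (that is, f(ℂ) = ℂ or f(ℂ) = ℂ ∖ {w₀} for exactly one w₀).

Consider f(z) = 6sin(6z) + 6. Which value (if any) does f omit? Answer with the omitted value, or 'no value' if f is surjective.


Little Picard bounds the complement of f(ℂ) to at most one point.
sin is entire and surjective onto ℂ: for every w ∈ ℂ, sin(ζ) = w has a solution ζ ∈ ℂ (e.g., via the complex inverse arcsin). With ζ = 6z this gives z = ζ/(6). Then 6·sin(6z) takes every value in 6·ℂ = ℂ, and adding 6 is a bijection of ℂ. So f is surjective and omits no value. (Note: only on the real line is sin bounded by [−1, 1].)

Omitted value: no value.


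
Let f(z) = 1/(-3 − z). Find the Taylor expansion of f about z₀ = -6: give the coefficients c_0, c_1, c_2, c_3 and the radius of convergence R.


Let w = z − z₀, so z = z₀ + w.
Then -3 − z = -3 − (z₀ + w) = (-3 − z₀) − w = 3 − w.
f(z) = 1/(3 − w) = (1/(3)) · 1/(1 − w/(3)) = Σ_{n≥0} w^n / (3)^(n+1).
So c_n = 1/(3)^(n+1):
  c_0 = 1/(3)^1 = 1/3.
  c_1 = 1/(3)^2 = 1/9.
  c_2 = 1/(3)^3 = 1/27.
  c_3 = 1/(3)^4 = 1/81.
The series is valid for |w/d| < 1, i.e. |z − z₀| < |d|.
Radius of convergence: R = |-3 − z₀| = |3| = 3 (distance from z₀ to the singularity z = -3).

c_0 = 1/3, c_1 = 1/9, c_2 = 1/27, c_3 = 1/81; R = 3.


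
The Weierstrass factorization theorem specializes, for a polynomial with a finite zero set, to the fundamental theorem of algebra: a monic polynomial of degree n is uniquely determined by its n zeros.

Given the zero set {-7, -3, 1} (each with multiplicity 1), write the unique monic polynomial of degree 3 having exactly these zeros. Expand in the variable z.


The polynomial is p(z) = ∏_{α ∈ S} (z − α), where S = {-7, -3, 1}.
Expanding the product yields: p(z) = z^3 + 9·z^2 + 11·z -21.
The resulting polynomial has degree 3 and real coefficients as required.

p(z) = z^3 + 9·z^2 + 11·z -21.


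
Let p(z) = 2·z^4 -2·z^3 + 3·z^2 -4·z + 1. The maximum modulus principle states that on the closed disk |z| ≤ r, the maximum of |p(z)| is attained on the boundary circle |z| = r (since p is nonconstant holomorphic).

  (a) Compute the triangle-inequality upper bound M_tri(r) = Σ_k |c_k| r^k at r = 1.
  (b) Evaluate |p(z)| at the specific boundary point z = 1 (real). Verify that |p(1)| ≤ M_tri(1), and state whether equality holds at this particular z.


Coefficients: c_0 = 1, c_1 = -4, c_2 = 3, c_3 = -2, c_4 = 2. Radius r = 1.
Part (a). Triangle bound: M_tri(r) = Σ_k |c_k| r^k
  = |1|·1^0 + |-4|·1^1 + |3|·1^2 + |-2|·1^3 + |2|·1^4
  = 1 + 4 + 3 + 2 + 2 = 12.
This bounds M(r) := max_{|z|=r} |p(z)| from above; equality holds iff all terms c_k z^k can be made to align in phase at a single z on |z|=r.
Part (b). At z = 1 (real, on the circle |z| = r):
  p(1) = (1)·1^0 + (-4)·1^1 + (3)·1^2 + (-2)·1^3 + (2)·1^4 = 0.
  |p(1)| = 0.
Check: |p(1)| = 0 ≤ 12 = M_tri(1). ✓ Equality does not hold at z = 1 (the coefficients have mixed signs, so the terms do not all align in phase there).

M_tri(1) = 12; |p(1)| = 0; equality at z=1: no.


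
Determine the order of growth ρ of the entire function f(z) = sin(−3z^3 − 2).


Write sin(w) = (e^{iw} ± e^{−iw})/(2 or 2i), so |sin(w)| ≤ e^{|w|}. With w = −3z^3 − 2, |w| ≤ 3r^3 + 2 on |z|=r, giving M(r) ≤ e^{3r^3 + 2} and ρ ≤ 3. For the lower bound, choose z on |z|=r with -3z^3 purely imaginary of modulus 3r^3; then |sin(−3z^3 − 2)| grows like e^{3r^3}/2, so ρ ≥ 3. Hence ρ = 3.
Therefore ρ = 3.

Order ρ = 3.


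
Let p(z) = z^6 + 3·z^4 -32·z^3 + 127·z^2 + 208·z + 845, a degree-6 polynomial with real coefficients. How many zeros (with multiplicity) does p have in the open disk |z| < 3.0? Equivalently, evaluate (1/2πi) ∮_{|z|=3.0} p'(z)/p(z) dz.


The zeros of p are: (3 + 2i), (3 - 2i), (-2 + 3i), (-2 - 3i), (-1 + 2i), (-1 - 2i).
Their magnitudes are: 3.606, 3.606, 3.606, 3.606, 2.236, 2.236.
Zeros with |z| < R = 3.0: (-1 + 2i), (-1 - 2i).
Count = 2.
By the argument principle, (1/2πi) ∮_{|z|=R} p'(z)/p(z) dz equals exactly this count.

Number of zeros inside |z| < 3.0: 2.


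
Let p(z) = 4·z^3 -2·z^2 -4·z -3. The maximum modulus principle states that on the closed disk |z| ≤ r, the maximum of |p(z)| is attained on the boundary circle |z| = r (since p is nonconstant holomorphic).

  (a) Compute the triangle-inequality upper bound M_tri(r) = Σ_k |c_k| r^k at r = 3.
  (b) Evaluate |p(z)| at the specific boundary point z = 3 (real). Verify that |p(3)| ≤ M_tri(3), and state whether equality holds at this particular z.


Coefficients: c_0 = -3, c_1 = -4, c_2 = -2, c_3 = 4. Radius r = 3.
Part (a). Triangle bound: M_tri(r) = Σ_k |c_k| r^k
  = |-3|·3^0 + |-4|·3^1 + |-2|·3^2 + |4|·3^3
  = 3 + 12 + 18 + 108 = 141.
This bounds M(r) := max_{|z|=r} |p(z)| from above; equality holds iff all terms c_k z^k can be made to align in phase at a single z on |z|=r.
Part (b). At z = 3 (real, on the circle |z| = r):
  p(3) = (-3)·3^0 + (-4)·3^1 + (-2)·3^2 + (4)·3^3 = 75.
  |p(3)| = 75.
Check: |p(3)| = 75 ≤ 141 = M_tri(3). ✓ Equality does not hold at z = 3 (the coefficients have mixed signs, so the terms do not all align in phase there).

M_tri(3) = 141; |p(3)| = 75; equality at z=3: no.


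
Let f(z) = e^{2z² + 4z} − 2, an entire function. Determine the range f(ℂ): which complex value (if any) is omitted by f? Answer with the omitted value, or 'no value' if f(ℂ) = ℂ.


Little Picard bounds the complement of f(ℂ) to at most one point.
The exponent g(z) = 2z² + 4z is a nonconstant polynomial, hence surjective onto ℂ. So e^{g(z)} takes every value in {e^w : w ∈ ℂ} = ℂ ∖ {0}. Adding -2 shifts the range to ℂ ∖ {-2}. f omits exactly -2.

Omitted value: -2.


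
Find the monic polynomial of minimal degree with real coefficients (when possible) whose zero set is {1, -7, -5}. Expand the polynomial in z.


The polynomial is p(z) = ∏_{α ∈ S} (z − α), where S = {1, -7, -5}.
Expanding the product yields: p(z) = z^3 + 11·z^2 + 23·z -35.
The resulting polynomial has degree 3 and real coefficients as required.

p(z) = z^3 + 11·z^2 + 23·z -35.


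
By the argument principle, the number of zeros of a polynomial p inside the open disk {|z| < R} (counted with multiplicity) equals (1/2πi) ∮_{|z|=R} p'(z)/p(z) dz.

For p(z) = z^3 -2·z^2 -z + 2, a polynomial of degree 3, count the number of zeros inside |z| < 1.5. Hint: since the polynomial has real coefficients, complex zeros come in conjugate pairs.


The zeros of p are: 2, 1, -1.
Their magnitudes are: 2, 1, 1.
Zeros with |z| < R = 1.5: 1, -1.
Count = 2.
By the argument principle, (1/2πi) ∮_{|z|=R} p'(z)/p(z) dz equals exactly this count.

Number of zeros inside |z| < 1.5: 2.


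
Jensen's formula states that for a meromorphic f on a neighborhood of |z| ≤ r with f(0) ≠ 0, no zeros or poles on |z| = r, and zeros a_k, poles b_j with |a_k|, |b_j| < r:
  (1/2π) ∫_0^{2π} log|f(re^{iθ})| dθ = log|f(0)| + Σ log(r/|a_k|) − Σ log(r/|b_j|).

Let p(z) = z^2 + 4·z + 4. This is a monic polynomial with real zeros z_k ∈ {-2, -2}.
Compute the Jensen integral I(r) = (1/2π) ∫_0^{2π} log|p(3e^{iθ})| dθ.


Zeros: -2, -2; r = 3.
Inside |z| < r: -2, -2. Outside (|z| ≥ r): ∅.
p(0) = 4, so log|p(0)| = log(4) = 1.3863.
Apply Jensen: I(r) = log|p(0)| + Σ_k log(r/|z_k|), summed over zeros inside |z| < r.
  log(r/|z_k|) for z_k = -2: log(3/2) = 0.4055
  log(r/|z_k|) for z_k = -2: log(3/2) = 0.4055
Sum over inside zeros: 0.8109.
I(r) = log|p(0)| + (inside sum) = 1.3863 + 0.8109 = 2.1972.
Closed form (all zeros inside, monic): I(r) = n·log(r) = 2·log(3) = 2.1972. ✓

I(r) ≈ 2.1972.


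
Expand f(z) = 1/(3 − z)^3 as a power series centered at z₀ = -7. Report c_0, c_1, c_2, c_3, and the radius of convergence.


Let w = z − z₀, so z = z₀ + w.
Then 3 − z = 3 − (z₀ + w) = (3 − z₀) − w = 10 − w.
f(z) = 1/(10 − w)^3 = (1/(10)^3) · (1 − w/(10))^{−3}.
By the binomial series (1−u)^{−3} = Σ_{n≥0} C(n+2, 2) u^n for |u|<1, with u = w/(10):
  c_n = C(n+2, 2) / (10)^(n+3).
  c_0 = 1/(10)^3 = 1/1000.
  c_1 = 3/(10)^4 = 3/10000.
  c_2 = 6/(10)^5 = 3/50000.
  c_3 = 10/(10)^6 = 1/100000.
The series is valid for |w/d| < 1, i.e. |z − z₀| < |d|.
Radius of convergence: R = |3 − z₀| = |10| = 10 (distance from z₀ to the singularity z = 3).

c_0 = 1/1000, c_1 = 3/10000, c_2 = 3/50000, c_3 = 1/100000; R = 10.


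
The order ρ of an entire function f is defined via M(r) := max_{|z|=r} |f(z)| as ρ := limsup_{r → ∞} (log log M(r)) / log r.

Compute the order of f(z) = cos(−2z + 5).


cos(w) is a linear combination of e^{iw} and e^{−iw} (or e^w, e^{−w} in the hyperbolic case), so |cos(w)| ≤ e^{|w|}. With w = −2z + 5, |w| ≤ 2|z| + 5 = 2r + 5 on |z| = r, giving M(r) ≤ e^{2r + 5}, so ρ ≤ 1. On a suitable ray (z = it for sin/cos; z = t for sinh/cosh, t real → ∞), |cos(−2z + 5)| grows like e^{2|t|}/2, so ρ ≥ 1. Hence ρ = 1.
Therefore ρ = 1.

Order ρ = 1.


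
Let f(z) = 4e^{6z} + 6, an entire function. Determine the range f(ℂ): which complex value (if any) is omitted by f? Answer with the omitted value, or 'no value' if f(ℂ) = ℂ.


Little Picard bounds the complement of f(ℂ) to at most one point.
e^{6z} is never zero on ℂ, so 4·e^{6z} takes every value in ℂ ∖ {0}. Adding 6 shifts the range to ℂ ∖ {6}. Thus f omits exactly the value 6.

Omitted value: 6.


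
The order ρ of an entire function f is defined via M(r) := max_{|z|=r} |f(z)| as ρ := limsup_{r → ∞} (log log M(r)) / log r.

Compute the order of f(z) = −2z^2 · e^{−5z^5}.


M(r) = max_{|z|=r} |-2|·|z|^2·|e^{−5z^5}| = 2·r^2 · e^{5r^5} (the factors attain their maxima compatibly on |z|=r). Then log M(r) = log 2 + 2·log r + 5r^5, dominated by the last term, so log log M(r) ~ 5·log r. The polynomial factor -2z^2 contributes only a log r term and does not affect the order. ρ = 5.
Therefore ρ = 5.

Order ρ = 5.


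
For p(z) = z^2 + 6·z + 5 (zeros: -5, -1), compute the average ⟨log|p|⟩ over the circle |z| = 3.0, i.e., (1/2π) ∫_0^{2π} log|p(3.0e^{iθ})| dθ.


Zeros: -5, -1; r = 3.0.
Inside |z| < r: -1. Outside (|z| ≥ r): -5.
p(0) = 5, so log|p(0)| = log(5) = 1.6094.
Apply Jensen: I(r) = log|p(0)| + Σ_k log(r/|z_k|), summed over zeros inside |z| < r.
  log(r/|z_k|) for z_k = -1: log(3.0/1) = 1.0986
  Outside zeros (-5) contribute nothing to the Jensen sum.
Sum over inside zeros: 1.0986.
I(r) = log|p(0)| + (inside sum) = 1.6094 + 1.0986 = 2.7081.
Note: since some zeros are outside |z| ≤ r, the simplified n·log(r) form does NOT apply — only the inside zeros contribute.

I(r) ≈ 2.7081.


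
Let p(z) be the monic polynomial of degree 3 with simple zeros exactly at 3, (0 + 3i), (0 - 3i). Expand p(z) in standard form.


The polynomial is p(z) = ∏_{α ∈ S} (z − α), where S = {3, (0 + 3i), (0 - 3i)}.
Expanding the product yields: p(z) = z^3 -3·z^2 + 9·z -27.
Note conjugate pairs combine to real quadratics: (z − (0+3i))(z − (0−3i)) = z² + 9.
The resulting polynomial has degree 3 and real coefficients as required.

p(z) = z^3 -3·z^2 + 9·z -27.


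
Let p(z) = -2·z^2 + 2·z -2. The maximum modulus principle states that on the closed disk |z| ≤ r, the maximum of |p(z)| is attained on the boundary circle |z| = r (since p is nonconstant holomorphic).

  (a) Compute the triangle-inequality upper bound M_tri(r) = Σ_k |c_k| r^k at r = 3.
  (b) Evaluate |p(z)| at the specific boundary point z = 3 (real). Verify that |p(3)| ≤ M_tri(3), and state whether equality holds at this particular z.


Coefficients: c_0 = -2, c_1 = 2, c_2 = -2. Radius r = 3.
Part (a). Triangle bound: M_tri(r) = Σ_k |c_k| r^k
  = |-2|·3^0 + |2|·3^1 + |-2|·3^2
  = 2 + 6 + 18 = 26.
This bounds M(r) := max_{|z|=r} |p(z)| from above; equality holds iff all terms c_k z^k can be made to align in phase at a single z on |z|=r.
Part (b). At z = 3 (real, on the circle |z| = r):
  p(3) = (-2)·3^0 + (2)·3^1 + (-2)·3^2 = -14.
  |p(3)| = 14.
Check: |p(3)| = 14 ≤ 26 = M_tri(3). ✓ Equality does not hold at z = 3 (the coefficients have mixed signs, so the terms do not all align in phase there).

M_tri(3) = 26; |p(3)| = 14; equality at z=3: no.


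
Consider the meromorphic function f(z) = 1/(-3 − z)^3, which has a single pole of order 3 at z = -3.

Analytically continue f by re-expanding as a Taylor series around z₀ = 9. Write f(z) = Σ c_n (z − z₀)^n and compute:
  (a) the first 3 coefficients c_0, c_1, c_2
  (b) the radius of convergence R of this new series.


Let w = z − z₀, so z = z₀ + w.
Then -3 − z = -3 − (z₀ + w) = (-3 − z₀) − w = -12 − w.
f(z) = 1/(-12 − w)^3 = (1/(-12)^3) · (1 − w/(-12))^{−3}.
By the binomial series (1−u)^{−3} = Σ_{n≥0} C(n+2, 2) u^n for |u|<1, with u = w/(-12):
  c_n = C(n+2, 2) / (-12)^(n+3).
  c_0 = 1/(-12)^3 = -1/1728.
  c_1 = 3/(-12)^4 = 1/6912.
  c_2 = 6/(-12)^5 = -1/41472.
The series is valid for |w/d| < 1, i.e. |z − z₀| < |d|.
Radius of convergence: R = |-3 − z₀| = |-12| = 12 (distance from z₀ to the singularity z = -3).

c_0 = -1/1728, c_1 = 1/6912, c_2 = -1/41472; R = 12.


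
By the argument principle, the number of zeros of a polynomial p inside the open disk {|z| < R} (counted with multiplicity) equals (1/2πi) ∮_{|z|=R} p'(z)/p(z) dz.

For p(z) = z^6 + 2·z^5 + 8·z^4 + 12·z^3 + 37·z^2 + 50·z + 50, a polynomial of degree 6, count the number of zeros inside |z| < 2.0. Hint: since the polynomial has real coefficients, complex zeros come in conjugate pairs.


The zeros of p are: (-1 + 1i), (-1 - 1i), (1 + 2i), (1 - 2i), (-1 + 2i), (-1 - 2i).
Their magnitudes are: 1.414, 1.414, 2.236, 2.236, 2.236, 2.236.
Zeros with |z| < R = 2.0: (-1 + 1i), (-1 - 1i).
Count = 2.
By the argument principle, (1/2πi) ∮_{|z|=R} p'(z)/p(z) dz equals exactly this count.

Number of zeros inside |z| < 2.0: 2.


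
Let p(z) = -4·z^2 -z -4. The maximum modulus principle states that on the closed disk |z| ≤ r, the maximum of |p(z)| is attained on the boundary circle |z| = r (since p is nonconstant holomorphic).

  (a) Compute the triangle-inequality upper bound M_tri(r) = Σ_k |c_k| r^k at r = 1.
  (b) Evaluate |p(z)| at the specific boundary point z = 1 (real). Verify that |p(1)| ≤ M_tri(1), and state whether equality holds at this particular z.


Coefficients: c_0 = -4, c_1 = -1, c_2 = -4. Radius r = 1.
Part (a). Triangle bound: M_tri(r) = Σ_k |c_k| r^k
  = |-4|·1^0 + |-1|·1^1 + |-4|·1^2
  = 4 + 1 + 4 = 9.
This bounds M(r) := max_{|z|=r} |p(z)| from above; equality holds iff all terms c_k z^k can be made to align in phase at a single z on |z|=r.
Part (b). At z = 1 (real, on the circle |z| = r):
  p(1) = (-4)·1^0 + (-1)·1^1 + (-4)·1^2 = -9.
  |p(1)| = 9.
Since all nonzero coefficients share the same sign, |p(1)| = 9 = M_tri(1); the triangle bound is attained at z = 1, so in fact M(r) = 9.

M_tri(1) = 9; |p(1)| = 9; equality at z=1: yes.


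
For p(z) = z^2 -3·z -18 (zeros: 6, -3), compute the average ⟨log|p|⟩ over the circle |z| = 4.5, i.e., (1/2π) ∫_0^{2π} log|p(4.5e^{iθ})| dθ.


Zeros: -3, 6; r = 4.5.
Inside |z| < r: -3. Outside (|z| ≥ r): 6.
p(0) = -18, so log|p(0)| = log(18) = 2.8904.
Apply Jensen: I(r) = log|p(0)| + Σ_k log(r/|z_k|), summed over zeros inside |z| < r.
  log(r/|z_k|) for z_k = -3: log(4.5/3) = 0.4055
  Outside zeros (6) contribute nothing to the Jensen sum.
Sum over inside zeros: 0.4055.
I(r) = log|p(0)| + (inside sum) = 2.8904 + 0.4055 = 3.2958.
Note: since some zeros are outside |z| ≤ r, the simplified n·log(r) form does NOT apply — only the inside zeros contribute.

I(r) ≈ 3.2958.
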